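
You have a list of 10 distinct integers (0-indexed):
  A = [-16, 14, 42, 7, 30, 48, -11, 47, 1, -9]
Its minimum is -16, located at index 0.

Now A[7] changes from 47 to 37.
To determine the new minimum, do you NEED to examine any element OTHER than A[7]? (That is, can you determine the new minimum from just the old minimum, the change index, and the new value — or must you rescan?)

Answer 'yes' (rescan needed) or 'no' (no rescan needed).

Answer: no

Derivation:
Old min = -16 at index 0
Change at index 7: 47 -> 37
Index 7 was NOT the min. New min = min(-16, 37). No rescan of other elements needed.
Needs rescan: no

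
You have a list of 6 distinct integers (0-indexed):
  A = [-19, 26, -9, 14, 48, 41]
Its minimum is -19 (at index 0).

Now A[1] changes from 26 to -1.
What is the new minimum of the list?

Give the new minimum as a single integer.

Answer: -19

Derivation:
Old min = -19 (at index 0)
Change: A[1] 26 -> -1
Changed element was NOT the old min.
  New min = min(old_min, new_val) = min(-19, -1) = -19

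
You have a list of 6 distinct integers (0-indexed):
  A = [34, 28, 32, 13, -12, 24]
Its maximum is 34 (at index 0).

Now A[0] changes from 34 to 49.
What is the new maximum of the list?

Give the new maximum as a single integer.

Answer: 49

Derivation:
Old max = 34 (at index 0)
Change: A[0] 34 -> 49
Changed element WAS the max -> may need rescan.
  Max of remaining elements: 32
  New max = max(49, 32) = 49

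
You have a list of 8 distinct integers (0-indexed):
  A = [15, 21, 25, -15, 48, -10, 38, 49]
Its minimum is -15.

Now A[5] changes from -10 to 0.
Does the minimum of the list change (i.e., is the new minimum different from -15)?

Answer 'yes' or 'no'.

Answer: no

Derivation:
Old min = -15
Change: A[5] -10 -> 0
Changed element was NOT the min; min changes only if 0 < -15.
New min = -15; changed? no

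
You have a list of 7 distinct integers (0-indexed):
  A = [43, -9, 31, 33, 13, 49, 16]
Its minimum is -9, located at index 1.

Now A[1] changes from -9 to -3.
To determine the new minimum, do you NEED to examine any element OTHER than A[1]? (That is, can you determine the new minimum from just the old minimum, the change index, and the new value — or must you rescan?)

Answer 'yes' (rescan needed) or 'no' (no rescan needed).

Answer: yes

Derivation:
Old min = -9 at index 1
Change at index 1: -9 -> -3
Index 1 WAS the min and new value -3 > old min -9. Must rescan other elements to find the new min.
Needs rescan: yes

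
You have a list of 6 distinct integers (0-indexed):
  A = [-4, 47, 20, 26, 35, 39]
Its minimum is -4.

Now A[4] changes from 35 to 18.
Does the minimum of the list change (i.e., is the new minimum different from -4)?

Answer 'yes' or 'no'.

Old min = -4
Change: A[4] 35 -> 18
Changed element was NOT the min; min changes only if 18 < -4.
New min = -4; changed? no

Answer: no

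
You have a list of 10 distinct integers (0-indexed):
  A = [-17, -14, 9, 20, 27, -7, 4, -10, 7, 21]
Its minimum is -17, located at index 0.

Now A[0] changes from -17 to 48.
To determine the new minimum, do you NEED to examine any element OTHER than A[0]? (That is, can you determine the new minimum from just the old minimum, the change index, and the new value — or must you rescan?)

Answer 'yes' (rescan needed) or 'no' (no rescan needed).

Old min = -17 at index 0
Change at index 0: -17 -> 48
Index 0 WAS the min and new value 48 > old min -17. Must rescan other elements to find the new min.
Needs rescan: yes

Answer: yes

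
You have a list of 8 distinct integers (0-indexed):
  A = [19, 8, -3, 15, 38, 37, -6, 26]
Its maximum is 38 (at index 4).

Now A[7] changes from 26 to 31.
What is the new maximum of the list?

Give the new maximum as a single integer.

Answer: 38

Derivation:
Old max = 38 (at index 4)
Change: A[7] 26 -> 31
Changed element was NOT the old max.
  New max = max(old_max, new_val) = max(38, 31) = 38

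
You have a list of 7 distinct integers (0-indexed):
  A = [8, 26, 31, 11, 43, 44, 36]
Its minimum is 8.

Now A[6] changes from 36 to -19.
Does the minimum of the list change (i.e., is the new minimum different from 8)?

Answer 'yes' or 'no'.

Answer: yes

Derivation:
Old min = 8
Change: A[6] 36 -> -19
Changed element was NOT the min; min changes only if -19 < 8.
New min = -19; changed? yes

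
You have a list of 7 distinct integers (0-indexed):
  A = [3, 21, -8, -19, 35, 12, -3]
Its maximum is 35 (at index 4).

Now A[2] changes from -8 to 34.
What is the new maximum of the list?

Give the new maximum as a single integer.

Answer: 35

Derivation:
Old max = 35 (at index 4)
Change: A[2] -8 -> 34
Changed element was NOT the old max.
  New max = max(old_max, new_val) = max(35, 34) = 35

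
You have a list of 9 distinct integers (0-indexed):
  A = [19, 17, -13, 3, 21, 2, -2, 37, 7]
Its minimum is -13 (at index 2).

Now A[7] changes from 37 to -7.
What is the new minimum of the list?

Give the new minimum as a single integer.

Answer: -13

Derivation:
Old min = -13 (at index 2)
Change: A[7] 37 -> -7
Changed element was NOT the old min.
  New min = min(old_min, new_val) = min(-13, -7) = -13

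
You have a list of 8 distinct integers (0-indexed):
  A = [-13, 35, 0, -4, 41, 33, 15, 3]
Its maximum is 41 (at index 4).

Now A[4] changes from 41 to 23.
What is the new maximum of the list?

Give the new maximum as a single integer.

Old max = 41 (at index 4)
Change: A[4] 41 -> 23
Changed element WAS the max -> may need rescan.
  Max of remaining elements: 35
  New max = max(23, 35) = 35

Answer: 35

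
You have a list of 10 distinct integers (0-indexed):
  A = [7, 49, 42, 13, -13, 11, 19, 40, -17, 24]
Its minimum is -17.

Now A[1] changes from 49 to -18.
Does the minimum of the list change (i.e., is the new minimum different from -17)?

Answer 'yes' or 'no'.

Old min = -17
Change: A[1] 49 -> -18
Changed element was NOT the min; min changes only if -18 < -17.
New min = -18; changed? yes

Answer: yes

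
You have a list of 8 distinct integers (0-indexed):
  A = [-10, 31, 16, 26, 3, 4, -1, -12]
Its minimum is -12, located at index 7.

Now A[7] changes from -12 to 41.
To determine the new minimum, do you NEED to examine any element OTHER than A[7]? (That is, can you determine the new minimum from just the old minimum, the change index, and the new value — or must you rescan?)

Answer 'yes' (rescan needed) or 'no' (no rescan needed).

Answer: yes

Derivation:
Old min = -12 at index 7
Change at index 7: -12 -> 41
Index 7 WAS the min and new value 41 > old min -12. Must rescan other elements to find the new min.
Needs rescan: yes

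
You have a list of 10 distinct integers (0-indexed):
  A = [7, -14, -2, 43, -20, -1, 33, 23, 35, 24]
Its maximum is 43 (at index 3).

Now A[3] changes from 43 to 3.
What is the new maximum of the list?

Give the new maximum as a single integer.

Old max = 43 (at index 3)
Change: A[3] 43 -> 3
Changed element WAS the max -> may need rescan.
  Max of remaining elements: 35
  New max = max(3, 35) = 35

Answer: 35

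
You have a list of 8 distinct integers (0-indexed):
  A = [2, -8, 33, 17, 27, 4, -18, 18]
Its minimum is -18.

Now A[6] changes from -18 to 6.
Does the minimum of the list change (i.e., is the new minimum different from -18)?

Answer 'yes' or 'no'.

Old min = -18
Change: A[6] -18 -> 6
Changed element was the min; new min must be rechecked.
New min = -8; changed? yes

Answer: yes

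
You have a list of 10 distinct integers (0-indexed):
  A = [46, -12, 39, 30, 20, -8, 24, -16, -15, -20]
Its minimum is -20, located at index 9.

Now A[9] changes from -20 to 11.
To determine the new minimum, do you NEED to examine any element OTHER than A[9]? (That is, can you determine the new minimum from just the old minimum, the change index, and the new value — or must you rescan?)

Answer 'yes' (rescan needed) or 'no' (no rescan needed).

Answer: yes

Derivation:
Old min = -20 at index 9
Change at index 9: -20 -> 11
Index 9 WAS the min and new value 11 > old min -20. Must rescan other elements to find the new min.
Needs rescan: yes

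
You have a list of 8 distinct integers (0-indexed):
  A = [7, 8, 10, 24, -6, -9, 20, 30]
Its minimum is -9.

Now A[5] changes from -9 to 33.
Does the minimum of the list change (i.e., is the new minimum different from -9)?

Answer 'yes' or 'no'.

Old min = -9
Change: A[5] -9 -> 33
Changed element was the min; new min must be rechecked.
New min = -6; changed? yes

Answer: yes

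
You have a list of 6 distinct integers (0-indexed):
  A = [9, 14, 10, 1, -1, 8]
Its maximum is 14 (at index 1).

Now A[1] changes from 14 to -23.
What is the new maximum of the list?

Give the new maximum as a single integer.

Answer: 10

Derivation:
Old max = 14 (at index 1)
Change: A[1] 14 -> -23
Changed element WAS the max -> may need rescan.
  Max of remaining elements: 10
  New max = max(-23, 10) = 10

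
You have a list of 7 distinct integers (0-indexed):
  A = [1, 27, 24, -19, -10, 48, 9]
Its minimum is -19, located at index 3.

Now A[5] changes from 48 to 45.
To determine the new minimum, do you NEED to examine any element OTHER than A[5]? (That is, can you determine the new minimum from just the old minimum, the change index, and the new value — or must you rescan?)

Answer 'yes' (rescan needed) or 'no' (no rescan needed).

Old min = -19 at index 3
Change at index 5: 48 -> 45
Index 5 was NOT the min. New min = min(-19, 45). No rescan of other elements needed.
Needs rescan: no

Answer: no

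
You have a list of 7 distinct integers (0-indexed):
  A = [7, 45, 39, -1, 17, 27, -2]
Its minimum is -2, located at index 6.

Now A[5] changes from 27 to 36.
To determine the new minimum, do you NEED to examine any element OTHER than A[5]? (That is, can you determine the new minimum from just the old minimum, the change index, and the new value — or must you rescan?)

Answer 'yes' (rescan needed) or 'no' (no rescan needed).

Answer: no

Derivation:
Old min = -2 at index 6
Change at index 5: 27 -> 36
Index 5 was NOT the min. New min = min(-2, 36). No rescan of other elements needed.
Needs rescan: no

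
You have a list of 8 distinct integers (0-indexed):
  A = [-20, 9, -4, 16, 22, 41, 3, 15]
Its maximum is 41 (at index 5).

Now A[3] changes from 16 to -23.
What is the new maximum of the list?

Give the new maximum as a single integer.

Old max = 41 (at index 5)
Change: A[3] 16 -> -23
Changed element was NOT the old max.
  New max = max(old_max, new_val) = max(41, -23) = 41

Answer: 41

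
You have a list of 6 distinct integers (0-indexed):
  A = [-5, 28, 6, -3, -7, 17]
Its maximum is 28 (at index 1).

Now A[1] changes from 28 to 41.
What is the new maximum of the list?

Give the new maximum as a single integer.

Answer: 41

Derivation:
Old max = 28 (at index 1)
Change: A[1] 28 -> 41
Changed element WAS the max -> may need rescan.
  Max of remaining elements: 17
  New max = max(41, 17) = 41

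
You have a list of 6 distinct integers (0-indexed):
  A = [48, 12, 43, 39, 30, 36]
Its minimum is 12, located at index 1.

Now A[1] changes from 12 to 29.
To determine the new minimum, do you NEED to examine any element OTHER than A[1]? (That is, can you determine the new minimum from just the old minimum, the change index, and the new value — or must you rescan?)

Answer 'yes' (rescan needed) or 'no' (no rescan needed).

Old min = 12 at index 1
Change at index 1: 12 -> 29
Index 1 WAS the min and new value 29 > old min 12. Must rescan other elements to find the new min.
Needs rescan: yes

Answer: yes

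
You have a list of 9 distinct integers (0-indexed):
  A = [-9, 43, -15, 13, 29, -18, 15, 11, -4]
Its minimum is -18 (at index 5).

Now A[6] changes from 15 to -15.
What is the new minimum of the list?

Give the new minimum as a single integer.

Answer: -18

Derivation:
Old min = -18 (at index 5)
Change: A[6] 15 -> -15
Changed element was NOT the old min.
  New min = min(old_min, new_val) = min(-18, -15) = -18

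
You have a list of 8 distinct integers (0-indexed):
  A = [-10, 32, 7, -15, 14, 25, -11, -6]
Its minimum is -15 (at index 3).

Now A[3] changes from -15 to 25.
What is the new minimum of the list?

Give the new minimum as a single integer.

Old min = -15 (at index 3)
Change: A[3] -15 -> 25
Changed element WAS the min. Need to check: is 25 still <= all others?
  Min of remaining elements: -11
  New min = min(25, -11) = -11

Answer: -11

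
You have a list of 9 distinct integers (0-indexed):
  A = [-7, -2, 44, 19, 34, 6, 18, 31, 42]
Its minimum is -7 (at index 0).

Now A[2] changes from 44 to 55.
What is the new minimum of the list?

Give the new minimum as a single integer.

Old min = -7 (at index 0)
Change: A[2] 44 -> 55
Changed element was NOT the old min.
  New min = min(old_min, new_val) = min(-7, 55) = -7

Answer: -7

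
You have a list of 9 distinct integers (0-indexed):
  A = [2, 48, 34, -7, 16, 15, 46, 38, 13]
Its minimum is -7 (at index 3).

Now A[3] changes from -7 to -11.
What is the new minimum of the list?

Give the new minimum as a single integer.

Old min = -7 (at index 3)
Change: A[3] -7 -> -11
Changed element WAS the min. Need to check: is -11 still <= all others?
  Min of remaining elements: 2
  New min = min(-11, 2) = -11

Answer: -11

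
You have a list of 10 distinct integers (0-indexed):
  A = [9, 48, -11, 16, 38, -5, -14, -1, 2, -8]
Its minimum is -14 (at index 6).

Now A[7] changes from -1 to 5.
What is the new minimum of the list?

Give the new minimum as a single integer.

Old min = -14 (at index 6)
Change: A[7] -1 -> 5
Changed element was NOT the old min.
  New min = min(old_min, new_val) = min(-14, 5) = -14

Answer: -14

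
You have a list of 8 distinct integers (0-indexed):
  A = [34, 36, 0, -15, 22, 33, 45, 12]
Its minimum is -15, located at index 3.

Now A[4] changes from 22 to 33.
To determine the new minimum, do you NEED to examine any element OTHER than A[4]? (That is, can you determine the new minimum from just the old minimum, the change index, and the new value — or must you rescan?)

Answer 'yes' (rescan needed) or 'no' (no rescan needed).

Answer: no

Derivation:
Old min = -15 at index 3
Change at index 4: 22 -> 33
Index 4 was NOT the min. New min = min(-15, 33). No rescan of other elements needed.
Needs rescan: no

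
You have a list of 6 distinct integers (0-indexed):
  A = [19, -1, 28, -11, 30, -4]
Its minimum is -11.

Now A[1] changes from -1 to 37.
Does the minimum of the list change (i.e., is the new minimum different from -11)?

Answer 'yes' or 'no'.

Answer: no

Derivation:
Old min = -11
Change: A[1] -1 -> 37
Changed element was NOT the min; min changes only if 37 < -11.
New min = -11; changed? no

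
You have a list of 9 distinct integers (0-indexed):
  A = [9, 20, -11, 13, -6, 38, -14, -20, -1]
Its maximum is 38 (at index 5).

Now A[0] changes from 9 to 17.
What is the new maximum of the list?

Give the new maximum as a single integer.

Old max = 38 (at index 5)
Change: A[0] 9 -> 17
Changed element was NOT the old max.
  New max = max(old_max, new_val) = max(38, 17) = 38

Answer: 38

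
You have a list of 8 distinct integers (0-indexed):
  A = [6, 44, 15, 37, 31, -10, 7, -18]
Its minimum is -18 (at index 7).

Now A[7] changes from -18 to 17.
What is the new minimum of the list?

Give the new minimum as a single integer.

Answer: -10

Derivation:
Old min = -18 (at index 7)
Change: A[7] -18 -> 17
Changed element WAS the min. Need to check: is 17 still <= all others?
  Min of remaining elements: -10
  New min = min(17, -10) = -10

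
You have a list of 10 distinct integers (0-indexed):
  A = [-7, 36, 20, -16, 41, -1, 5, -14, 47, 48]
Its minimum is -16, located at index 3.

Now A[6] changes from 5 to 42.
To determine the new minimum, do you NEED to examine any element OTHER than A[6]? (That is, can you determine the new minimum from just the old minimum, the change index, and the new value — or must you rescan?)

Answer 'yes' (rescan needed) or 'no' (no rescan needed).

Old min = -16 at index 3
Change at index 6: 5 -> 42
Index 6 was NOT the min. New min = min(-16, 42). No rescan of other elements needed.
Needs rescan: no

Answer: no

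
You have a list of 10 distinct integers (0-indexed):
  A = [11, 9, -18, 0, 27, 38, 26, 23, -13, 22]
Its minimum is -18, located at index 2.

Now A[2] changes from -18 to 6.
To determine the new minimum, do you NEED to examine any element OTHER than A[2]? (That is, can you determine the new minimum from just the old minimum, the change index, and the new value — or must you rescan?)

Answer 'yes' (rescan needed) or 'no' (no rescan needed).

Answer: yes

Derivation:
Old min = -18 at index 2
Change at index 2: -18 -> 6
Index 2 WAS the min and new value 6 > old min -18. Must rescan other elements to find the new min.
Needs rescan: yes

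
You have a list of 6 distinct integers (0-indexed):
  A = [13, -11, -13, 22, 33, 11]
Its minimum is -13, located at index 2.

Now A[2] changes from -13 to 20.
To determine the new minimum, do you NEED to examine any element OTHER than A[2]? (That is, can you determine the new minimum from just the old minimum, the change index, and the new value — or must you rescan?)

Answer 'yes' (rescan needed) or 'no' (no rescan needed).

Answer: yes

Derivation:
Old min = -13 at index 2
Change at index 2: -13 -> 20
Index 2 WAS the min and new value 20 > old min -13. Must rescan other elements to find the new min.
Needs rescan: yes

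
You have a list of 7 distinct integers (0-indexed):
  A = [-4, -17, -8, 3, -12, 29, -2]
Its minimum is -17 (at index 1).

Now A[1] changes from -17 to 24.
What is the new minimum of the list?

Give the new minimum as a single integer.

Old min = -17 (at index 1)
Change: A[1] -17 -> 24
Changed element WAS the min. Need to check: is 24 still <= all others?
  Min of remaining elements: -12
  New min = min(24, -12) = -12

Answer: -12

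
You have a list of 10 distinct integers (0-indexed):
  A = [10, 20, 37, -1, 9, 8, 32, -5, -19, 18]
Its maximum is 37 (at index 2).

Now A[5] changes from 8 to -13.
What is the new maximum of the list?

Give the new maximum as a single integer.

Answer: 37

Derivation:
Old max = 37 (at index 2)
Change: A[5] 8 -> -13
Changed element was NOT the old max.
  New max = max(old_max, new_val) = max(37, -13) = 37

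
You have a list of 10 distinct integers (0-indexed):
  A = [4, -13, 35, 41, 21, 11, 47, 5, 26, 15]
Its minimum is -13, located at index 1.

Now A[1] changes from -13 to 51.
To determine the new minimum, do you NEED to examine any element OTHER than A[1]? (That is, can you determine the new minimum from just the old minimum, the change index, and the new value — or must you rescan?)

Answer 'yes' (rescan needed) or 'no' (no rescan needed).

Answer: yes

Derivation:
Old min = -13 at index 1
Change at index 1: -13 -> 51
Index 1 WAS the min and new value 51 > old min -13. Must rescan other elements to find the new min.
Needs rescan: yes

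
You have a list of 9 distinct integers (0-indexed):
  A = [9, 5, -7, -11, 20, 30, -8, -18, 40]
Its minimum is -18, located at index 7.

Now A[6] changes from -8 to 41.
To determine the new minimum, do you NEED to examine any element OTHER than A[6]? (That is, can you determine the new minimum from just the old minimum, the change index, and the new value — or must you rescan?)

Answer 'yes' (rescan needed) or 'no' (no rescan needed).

Old min = -18 at index 7
Change at index 6: -8 -> 41
Index 6 was NOT the min. New min = min(-18, 41). No rescan of other elements needed.
Needs rescan: no

Answer: no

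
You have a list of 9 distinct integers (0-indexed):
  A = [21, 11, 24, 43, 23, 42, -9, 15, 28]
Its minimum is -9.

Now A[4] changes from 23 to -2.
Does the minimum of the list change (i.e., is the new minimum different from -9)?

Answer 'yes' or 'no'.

Answer: no

Derivation:
Old min = -9
Change: A[4] 23 -> -2
Changed element was NOT the min; min changes only if -2 < -9.
New min = -9; changed? no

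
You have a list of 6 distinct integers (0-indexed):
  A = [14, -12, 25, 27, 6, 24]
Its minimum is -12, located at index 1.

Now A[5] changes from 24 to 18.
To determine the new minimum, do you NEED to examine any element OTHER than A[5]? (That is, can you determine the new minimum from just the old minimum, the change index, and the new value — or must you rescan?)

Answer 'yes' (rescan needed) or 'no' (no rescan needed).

Old min = -12 at index 1
Change at index 5: 24 -> 18
Index 5 was NOT the min. New min = min(-12, 18). No rescan of other elements needed.
Needs rescan: no

Answer: no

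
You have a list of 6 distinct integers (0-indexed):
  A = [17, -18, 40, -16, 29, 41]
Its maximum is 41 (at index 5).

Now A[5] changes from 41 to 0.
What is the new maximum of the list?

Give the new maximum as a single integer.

Answer: 40

Derivation:
Old max = 41 (at index 5)
Change: A[5] 41 -> 0
Changed element WAS the max -> may need rescan.
  Max of remaining elements: 40
  New max = max(0, 40) = 40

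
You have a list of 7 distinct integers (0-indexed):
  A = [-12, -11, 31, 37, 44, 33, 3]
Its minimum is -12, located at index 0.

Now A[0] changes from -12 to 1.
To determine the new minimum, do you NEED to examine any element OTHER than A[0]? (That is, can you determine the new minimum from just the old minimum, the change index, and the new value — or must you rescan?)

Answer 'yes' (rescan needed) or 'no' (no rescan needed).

Old min = -12 at index 0
Change at index 0: -12 -> 1
Index 0 WAS the min and new value 1 > old min -12. Must rescan other elements to find the new min.
Needs rescan: yes

Answer: yes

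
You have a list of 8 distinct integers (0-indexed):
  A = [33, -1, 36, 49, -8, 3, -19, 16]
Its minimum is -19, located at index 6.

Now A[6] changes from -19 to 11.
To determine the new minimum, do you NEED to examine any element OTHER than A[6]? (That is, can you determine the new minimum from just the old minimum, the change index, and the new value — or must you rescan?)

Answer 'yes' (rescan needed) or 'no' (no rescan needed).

Old min = -19 at index 6
Change at index 6: -19 -> 11
Index 6 WAS the min and new value 11 > old min -19. Must rescan other elements to find the new min.
Needs rescan: yes

Answer: yes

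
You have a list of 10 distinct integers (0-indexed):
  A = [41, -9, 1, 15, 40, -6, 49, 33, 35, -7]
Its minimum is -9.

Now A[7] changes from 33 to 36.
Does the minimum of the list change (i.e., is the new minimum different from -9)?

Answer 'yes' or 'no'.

Answer: no

Derivation:
Old min = -9
Change: A[7] 33 -> 36
Changed element was NOT the min; min changes only if 36 < -9.
New min = -9; changed? no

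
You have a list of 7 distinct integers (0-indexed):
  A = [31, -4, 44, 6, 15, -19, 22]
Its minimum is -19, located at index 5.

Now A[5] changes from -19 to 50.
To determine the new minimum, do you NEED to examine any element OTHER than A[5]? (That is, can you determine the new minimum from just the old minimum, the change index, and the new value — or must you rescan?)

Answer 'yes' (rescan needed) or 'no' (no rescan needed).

Answer: yes

Derivation:
Old min = -19 at index 5
Change at index 5: -19 -> 50
Index 5 WAS the min and new value 50 > old min -19. Must rescan other elements to find the new min.
Needs rescan: yes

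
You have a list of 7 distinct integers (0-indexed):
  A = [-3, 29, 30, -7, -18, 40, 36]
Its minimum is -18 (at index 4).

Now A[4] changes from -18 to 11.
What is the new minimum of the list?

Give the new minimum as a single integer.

Answer: -7

Derivation:
Old min = -18 (at index 4)
Change: A[4] -18 -> 11
Changed element WAS the min. Need to check: is 11 still <= all others?
  Min of remaining elements: -7
  New min = min(11, -7) = -7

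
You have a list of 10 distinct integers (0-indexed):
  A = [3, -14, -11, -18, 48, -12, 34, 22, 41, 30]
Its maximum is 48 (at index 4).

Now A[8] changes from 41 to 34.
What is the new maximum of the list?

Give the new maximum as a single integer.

Old max = 48 (at index 4)
Change: A[8] 41 -> 34
Changed element was NOT the old max.
  New max = max(old_max, new_val) = max(48, 34) = 48

Answer: 48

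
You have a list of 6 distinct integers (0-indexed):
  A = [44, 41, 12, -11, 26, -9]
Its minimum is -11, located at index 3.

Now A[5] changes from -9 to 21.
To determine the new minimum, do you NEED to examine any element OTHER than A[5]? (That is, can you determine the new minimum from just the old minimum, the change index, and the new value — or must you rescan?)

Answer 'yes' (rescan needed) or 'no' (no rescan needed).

Answer: no

Derivation:
Old min = -11 at index 3
Change at index 5: -9 -> 21
Index 5 was NOT the min. New min = min(-11, 21). No rescan of other elements needed.
Needs rescan: no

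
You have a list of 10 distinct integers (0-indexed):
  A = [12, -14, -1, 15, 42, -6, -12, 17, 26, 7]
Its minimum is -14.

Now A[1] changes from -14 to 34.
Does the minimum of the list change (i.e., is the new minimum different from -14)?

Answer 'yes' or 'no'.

Answer: yes

Derivation:
Old min = -14
Change: A[1] -14 -> 34
Changed element was the min; new min must be rechecked.
New min = -12; changed? yes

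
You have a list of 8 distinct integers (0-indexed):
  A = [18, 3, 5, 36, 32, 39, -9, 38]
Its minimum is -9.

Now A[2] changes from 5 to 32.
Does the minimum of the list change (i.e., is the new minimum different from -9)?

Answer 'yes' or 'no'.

Answer: no

Derivation:
Old min = -9
Change: A[2] 5 -> 32
Changed element was NOT the min; min changes only if 32 < -9.
New min = -9; changed? no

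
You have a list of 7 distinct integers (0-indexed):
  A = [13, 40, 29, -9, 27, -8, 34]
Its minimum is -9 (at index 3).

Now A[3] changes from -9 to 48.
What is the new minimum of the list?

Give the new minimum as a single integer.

Answer: -8

Derivation:
Old min = -9 (at index 3)
Change: A[3] -9 -> 48
Changed element WAS the min. Need to check: is 48 still <= all others?
  Min of remaining elements: -8
  New min = min(48, -8) = -8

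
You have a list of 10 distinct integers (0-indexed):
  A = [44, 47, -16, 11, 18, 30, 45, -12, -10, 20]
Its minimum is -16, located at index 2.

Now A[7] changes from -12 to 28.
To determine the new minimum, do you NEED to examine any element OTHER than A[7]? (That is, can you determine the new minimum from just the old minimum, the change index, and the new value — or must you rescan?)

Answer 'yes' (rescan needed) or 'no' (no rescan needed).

Answer: no

Derivation:
Old min = -16 at index 2
Change at index 7: -12 -> 28
Index 7 was NOT the min. New min = min(-16, 28). No rescan of other elements needed.
Needs rescan: no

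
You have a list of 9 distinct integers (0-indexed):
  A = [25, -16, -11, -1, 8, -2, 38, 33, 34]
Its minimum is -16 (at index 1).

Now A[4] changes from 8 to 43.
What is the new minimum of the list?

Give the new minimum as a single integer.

Answer: -16

Derivation:
Old min = -16 (at index 1)
Change: A[4] 8 -> 43
Changed element was NOT the old min.
  New min = min(old_min, new_val) = min(-16, 43) = -16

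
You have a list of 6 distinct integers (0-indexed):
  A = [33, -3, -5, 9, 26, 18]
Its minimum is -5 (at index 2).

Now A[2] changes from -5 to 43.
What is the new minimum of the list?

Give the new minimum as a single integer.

Old min = -5 (at index 2)
Change: A[2] -5 -> 43
Changed element WAS the min. Need to check: is 43 still <= all others?
  Min of remaining elements: -3
  New min = min(43, -3) = -3

Answer: -3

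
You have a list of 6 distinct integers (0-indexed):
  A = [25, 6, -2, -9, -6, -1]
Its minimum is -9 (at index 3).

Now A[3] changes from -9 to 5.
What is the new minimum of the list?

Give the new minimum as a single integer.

Old min = -9 (at index 3)
Change: A[3] -9 -> 5
Changed element WAS the min. Need to check: is 5 still <= all others?
  Min of remaining elements: -6
  New min = min(5, -6) = -6

Answer: -6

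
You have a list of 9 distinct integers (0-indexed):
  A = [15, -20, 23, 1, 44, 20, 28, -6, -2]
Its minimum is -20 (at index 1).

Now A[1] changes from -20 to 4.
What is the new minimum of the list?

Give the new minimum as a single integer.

Old min = -20 (at index 1)
Change: A[1] -20 -> 4
Changed element WAS the min. Need to check: is 4 still <= all others?
  Min of remaining elements: -6
  New min = min(4, -6) = -6

Answer: -6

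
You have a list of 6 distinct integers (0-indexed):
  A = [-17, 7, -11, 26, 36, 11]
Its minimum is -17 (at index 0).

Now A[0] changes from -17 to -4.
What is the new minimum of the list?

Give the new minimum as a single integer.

Old min = -17 (at index 0)
Change: A[0] -17 -> -4
Changed element WAS the min. Need to check: is -4 still <= all others?
  Min of remaining elements: -11
  New min = min(-4, -11) = -11

Answer: -11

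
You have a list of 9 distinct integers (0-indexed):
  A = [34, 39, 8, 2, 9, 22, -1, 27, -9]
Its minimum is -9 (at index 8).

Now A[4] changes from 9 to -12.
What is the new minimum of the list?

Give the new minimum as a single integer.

Old min = -9 (at index 8)
Change: A[4] 9 -> -12
Changed element was NOT the old min.
  New min = min(old_min, new_val) = min(-9, -12) = -12

Answer: -12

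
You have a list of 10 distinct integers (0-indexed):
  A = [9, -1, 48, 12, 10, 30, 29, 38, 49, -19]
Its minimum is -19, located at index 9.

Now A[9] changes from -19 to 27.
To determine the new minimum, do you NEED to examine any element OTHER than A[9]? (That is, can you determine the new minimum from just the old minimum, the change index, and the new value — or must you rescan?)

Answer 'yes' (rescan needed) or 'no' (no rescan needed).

Old min = -19 at index 9
Change at index 9: -19 -> 27
Index 9 WAS the min and new value 27 > old min -19. Must rescan other elements to find the new min.
Needs rescan: yes

Answer: yes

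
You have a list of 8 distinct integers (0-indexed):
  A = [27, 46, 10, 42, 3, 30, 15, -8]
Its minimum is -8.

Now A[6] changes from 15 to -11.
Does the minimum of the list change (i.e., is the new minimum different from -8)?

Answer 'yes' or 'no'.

Answer: yes

Derivation:
Old min = -8
Change: A[6] 15 -> -11
Changed element was NOT the min; min changes only if -11 < -8.
New min = -11; changed? yes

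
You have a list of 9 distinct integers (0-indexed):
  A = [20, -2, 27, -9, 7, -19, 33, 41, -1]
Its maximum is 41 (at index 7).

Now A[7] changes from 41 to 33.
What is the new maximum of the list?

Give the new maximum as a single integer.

Answer: 33

Derivation:
Old max = 41 (at index 7)
Change: A[7] 41 -> 33
Changed element WAS the max -> may need rescan.
  Max of remaining elements: 33
  New max = max(33, 33) = 33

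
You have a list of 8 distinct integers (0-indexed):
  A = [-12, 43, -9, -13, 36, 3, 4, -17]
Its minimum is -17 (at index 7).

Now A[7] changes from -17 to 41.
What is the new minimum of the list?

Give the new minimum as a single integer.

Answer: -13

Derivation:
Old min = -17 (at index 7)
Change: A[7] -17 -> 41
Changed element WAS the min. Need to check: is 41 still <= all others?
  Min of remaining elements: -13
  New min = min(41, -13) = -13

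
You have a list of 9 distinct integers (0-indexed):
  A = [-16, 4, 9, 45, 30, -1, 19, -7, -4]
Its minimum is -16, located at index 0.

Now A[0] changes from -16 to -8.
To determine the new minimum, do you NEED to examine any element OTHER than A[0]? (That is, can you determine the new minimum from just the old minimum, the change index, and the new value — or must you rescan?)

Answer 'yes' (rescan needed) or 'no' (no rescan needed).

Old min = -16 at index 0
Change at index 0: -16 -> -8
Index 0 WAS the min and new value -8 > old min -16. Must rescan other elements to find the new min.
Needs rescan: yes

Answer: yes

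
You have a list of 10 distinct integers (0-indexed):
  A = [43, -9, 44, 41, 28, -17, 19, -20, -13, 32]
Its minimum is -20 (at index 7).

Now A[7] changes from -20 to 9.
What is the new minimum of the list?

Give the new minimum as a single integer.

Answer: -17

Derivation:
Old min = -20 (at index 7)
Change: A[7] -20 -> 9
Changed element WAS the min. Need to check: is 9 still <= all others?
  Min of remaining elements: -17
  New min = min(9, -17) = -17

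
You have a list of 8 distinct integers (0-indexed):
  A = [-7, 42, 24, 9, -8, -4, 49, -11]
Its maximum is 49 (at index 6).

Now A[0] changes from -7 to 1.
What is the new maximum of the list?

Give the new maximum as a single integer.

Answer: 49

Derivation:
Old max = 49 (at index 6)
Change: A[0] -7 -> 1
Changed element was NOT the old max.
  New max = max(old_max, new_val) = max(49, 1) = 49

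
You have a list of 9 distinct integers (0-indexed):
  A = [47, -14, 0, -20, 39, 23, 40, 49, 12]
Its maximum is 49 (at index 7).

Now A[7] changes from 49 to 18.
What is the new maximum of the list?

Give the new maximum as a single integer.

Old max = 49 (at index 7)
Change: A[7] 49 -> 18
Changed element WAS the max -> may need rescan.
  Max of remaining elements: 47
  New max = max(18, 47) = 47

Answer: 47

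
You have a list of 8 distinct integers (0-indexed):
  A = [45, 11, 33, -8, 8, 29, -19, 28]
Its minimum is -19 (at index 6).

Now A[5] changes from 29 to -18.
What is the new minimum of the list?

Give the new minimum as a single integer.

Old min = -19 (at index 6)
Change: A[5] 29 -> -18
Changed element was NOT the old min.
  New min = min(old_min, new_val) = min(-19, -18) = -19

Answer: -19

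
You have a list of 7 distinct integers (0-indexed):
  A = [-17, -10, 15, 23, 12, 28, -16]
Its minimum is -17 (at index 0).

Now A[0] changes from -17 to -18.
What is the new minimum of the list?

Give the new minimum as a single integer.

Answer: -18

Derivation:
Old min = -17 (at index 0)
Change: A[0] -17 -> -18
Changed element WAS the min. Need to check: is -18 still <= all others?
  Min of remaining elements: -16
  New min = min(-18, -16) = -18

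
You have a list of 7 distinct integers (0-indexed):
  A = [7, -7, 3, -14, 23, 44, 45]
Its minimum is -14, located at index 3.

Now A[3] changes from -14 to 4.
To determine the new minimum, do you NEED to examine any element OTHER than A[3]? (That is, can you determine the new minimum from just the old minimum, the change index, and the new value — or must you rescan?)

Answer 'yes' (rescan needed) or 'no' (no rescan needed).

Old min = -14 at index 3
Change at index 3: -14 -> 4
Index 3 WAS the min and new value 4 > old min -14. Must rescan other elements to find the new min.
Needs rescan: yes

Answer: yes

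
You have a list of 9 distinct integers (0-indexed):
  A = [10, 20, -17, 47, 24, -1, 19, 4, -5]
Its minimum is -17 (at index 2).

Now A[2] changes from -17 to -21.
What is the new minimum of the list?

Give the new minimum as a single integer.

Old min = -17 (at index 2)
Change: A[2] -17 -> -21
Changed element WAS the min. Need to check: is -21 still <= all others?
  Min of remaining elements: -5
  New min = min(-21, -5) = -21

Answer: -21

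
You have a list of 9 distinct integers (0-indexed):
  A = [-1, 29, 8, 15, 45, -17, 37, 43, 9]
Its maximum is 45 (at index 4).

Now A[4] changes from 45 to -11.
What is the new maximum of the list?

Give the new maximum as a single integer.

Answer: 43

Derivation:
Old max = 45 (at index 4)
Change: A[4] 45 -> -11
Changed element WAS the max -> may need rescan.
  Max of remaining elements: 43
  New max = max(-11, 43) = 43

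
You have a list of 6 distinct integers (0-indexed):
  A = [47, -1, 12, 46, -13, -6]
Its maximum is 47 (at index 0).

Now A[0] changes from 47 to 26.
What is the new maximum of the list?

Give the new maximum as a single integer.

Old max = 47 (at index 0)
Change: A[0] 47 -> 26
Changed element WAS the max -> may need rescan.
  Max of remaining elements: 46
  New max = max(26, 46) = 46

Answer: 46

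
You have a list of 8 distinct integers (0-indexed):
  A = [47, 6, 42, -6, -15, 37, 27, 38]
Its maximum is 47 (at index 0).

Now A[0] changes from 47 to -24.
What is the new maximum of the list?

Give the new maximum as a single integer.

Answer: 42

Derivation:
Old max = 47 (at index 0)
Change: A[0] 47 -> -24
Changed element WAS the max -> may need rescan.
  Max of remaining elements: 42
  New max = max(-24, 42) = 42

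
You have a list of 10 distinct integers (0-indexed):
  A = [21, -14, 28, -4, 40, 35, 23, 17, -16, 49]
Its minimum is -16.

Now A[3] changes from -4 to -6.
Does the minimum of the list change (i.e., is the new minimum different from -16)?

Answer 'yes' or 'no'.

Answer: no

Derivation:
Old min = -16
Change: A[3] -4 -> -6
Changed element was NOT the min; min changes only if -6 < -16.
New min = -16; changed? no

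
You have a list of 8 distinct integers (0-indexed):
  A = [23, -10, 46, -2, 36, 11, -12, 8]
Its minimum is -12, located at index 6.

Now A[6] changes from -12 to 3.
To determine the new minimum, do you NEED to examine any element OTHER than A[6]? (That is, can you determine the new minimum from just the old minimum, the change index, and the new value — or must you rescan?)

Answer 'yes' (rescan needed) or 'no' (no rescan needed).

Old min = -12 at index 6
Change at index 6: -12 -> 3
Index 6 WAS the min and new value 3 > old min -12. Must rescan other elements to find the new min.
Needs rescan: yes

Answer: yes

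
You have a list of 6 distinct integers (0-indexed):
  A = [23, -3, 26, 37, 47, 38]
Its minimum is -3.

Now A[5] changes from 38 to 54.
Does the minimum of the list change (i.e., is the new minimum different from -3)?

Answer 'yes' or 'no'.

Old min = -3
Change: A[5] 38 -> 54
Changed element was NOT the min; min changes only if 54 < -3.
New min = -3; changed? no

Answer: no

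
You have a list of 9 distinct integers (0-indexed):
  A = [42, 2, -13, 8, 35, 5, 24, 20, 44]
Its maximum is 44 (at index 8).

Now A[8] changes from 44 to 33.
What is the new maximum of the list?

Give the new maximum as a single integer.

Old max = 44 (at index 8)
Change: A[8] 44 -> 33
Changed element WAS the max -> may need rescan.
  Max of remaining elements: 42
  New max = max(33, 42) = 42

Answer: 42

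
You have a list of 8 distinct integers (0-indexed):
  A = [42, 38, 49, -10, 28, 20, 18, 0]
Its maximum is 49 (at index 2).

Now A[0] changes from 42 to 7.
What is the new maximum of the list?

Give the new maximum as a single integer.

Answer: 49

Derivation:
Old max = 49 (at index 2)
Change: A[0] 42 -> 7
Changed element was NOT the old max.
  New max = max(old_max, new_val) = max(49, 7) = 49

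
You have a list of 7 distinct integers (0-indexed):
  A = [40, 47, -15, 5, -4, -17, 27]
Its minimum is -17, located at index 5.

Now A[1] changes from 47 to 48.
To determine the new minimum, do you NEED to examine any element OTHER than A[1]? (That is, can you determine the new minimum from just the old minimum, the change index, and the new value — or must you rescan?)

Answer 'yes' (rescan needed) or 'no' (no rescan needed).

Answer: no

Derivation:
Old min = -17 at index 5
Change at index 1: 47 -> 48
Index 1 was NOT the min. New min = min(-17, 48). No rescan of other elements needed.
Needs rescan: no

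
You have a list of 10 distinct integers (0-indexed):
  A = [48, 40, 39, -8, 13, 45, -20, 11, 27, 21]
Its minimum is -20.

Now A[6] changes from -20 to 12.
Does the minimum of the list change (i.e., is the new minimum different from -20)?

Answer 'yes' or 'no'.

Old min = -20
Change: A[6] -20 -> 12
Changed element was the min; new min must be rechecked.
New min = -8; changed? yes

Answer: yes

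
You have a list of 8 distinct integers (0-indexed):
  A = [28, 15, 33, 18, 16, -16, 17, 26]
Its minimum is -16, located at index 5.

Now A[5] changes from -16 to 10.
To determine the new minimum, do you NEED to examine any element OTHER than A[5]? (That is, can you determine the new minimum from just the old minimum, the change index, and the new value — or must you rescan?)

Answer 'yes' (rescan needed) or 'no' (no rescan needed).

Old min = -16 at index 5
Change at index 5: -16 -> 10
Index 5 WAS the min and new value 10 > old min -16. Must rescan other elements to find the new min.
Needs rescan: yes

Answer: yes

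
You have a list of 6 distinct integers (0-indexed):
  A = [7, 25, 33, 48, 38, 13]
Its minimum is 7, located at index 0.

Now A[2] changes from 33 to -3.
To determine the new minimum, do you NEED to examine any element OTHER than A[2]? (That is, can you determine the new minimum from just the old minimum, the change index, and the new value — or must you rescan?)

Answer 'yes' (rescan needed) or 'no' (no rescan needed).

Old min = 7 at index 0
Change at index 2: 33 -> -3
Index 2 was NOT the min. New min = min(7, -3). No rescan of other elements needed.
Needs rescan: no

Answer: no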